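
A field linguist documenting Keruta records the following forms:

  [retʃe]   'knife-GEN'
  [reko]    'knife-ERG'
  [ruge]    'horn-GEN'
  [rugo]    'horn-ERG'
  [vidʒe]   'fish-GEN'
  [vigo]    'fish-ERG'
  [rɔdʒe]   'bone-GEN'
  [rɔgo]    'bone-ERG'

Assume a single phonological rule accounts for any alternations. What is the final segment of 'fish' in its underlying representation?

'fish' shows [dʒ] ~ [g] at the end of the stem ([vidʒe] vs [vigo]).
The stem 'horn' ([ruge], [rugo]) shows [g] unchanged in both environments, so [g] cannot be basic with [dʒ] derived before the GEN suffix.
Therefore /dʒ/ is basic and [g] is derived by depalatalization (palato-alveolar /tʃ/ and /dʒ/ become [k] and [g] when no front vowel follows).

/dʒ/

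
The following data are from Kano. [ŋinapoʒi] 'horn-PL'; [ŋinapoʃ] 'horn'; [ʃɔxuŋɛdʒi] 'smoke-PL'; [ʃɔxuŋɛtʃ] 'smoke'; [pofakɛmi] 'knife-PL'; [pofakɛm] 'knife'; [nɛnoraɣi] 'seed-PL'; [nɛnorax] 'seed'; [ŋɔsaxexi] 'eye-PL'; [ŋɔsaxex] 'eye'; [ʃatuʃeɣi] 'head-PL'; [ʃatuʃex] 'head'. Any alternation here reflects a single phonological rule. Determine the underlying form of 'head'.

/ʃatuʃeɣ/

The root 'head' surfaces as [ʃatuʃeɣi] and [ʃatuʃex], with a stem-final [ɣ] ~ [x] alternation.
But 'eye' keeps [x] in both environments ([ŋɔsaxexi], [ŋɔsaxex]), so there is no rule changing /x/ to [ɣ] before the PL suffix.
The underlying segment must be /ɣ/; voiced obstruents become voiceless word-finally, yielding [x] there.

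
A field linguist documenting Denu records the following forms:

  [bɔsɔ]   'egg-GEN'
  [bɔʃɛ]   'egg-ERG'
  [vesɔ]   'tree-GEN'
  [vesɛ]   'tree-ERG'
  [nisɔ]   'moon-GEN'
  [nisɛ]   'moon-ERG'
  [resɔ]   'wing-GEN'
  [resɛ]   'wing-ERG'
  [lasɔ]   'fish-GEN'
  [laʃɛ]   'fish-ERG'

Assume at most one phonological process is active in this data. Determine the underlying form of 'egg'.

The stem for 'egg' ends in [s] in [bɔsɔ] but [ʃ] in [bɔʃɛ].
The stem 'wing' ([resɔ], [resɛ]) shows [s] unchanged in both environments, so [s] cannot be basic with [ʃ] derived before the ERG suffix.
So /ʃ/ is underlying, and a rule of depalatalization — palato-alveolar /ʃ/ becomes [s] when no front vowel follows — gives [s].
So 'egg' = /bɔʃ/.

/bɔʃ/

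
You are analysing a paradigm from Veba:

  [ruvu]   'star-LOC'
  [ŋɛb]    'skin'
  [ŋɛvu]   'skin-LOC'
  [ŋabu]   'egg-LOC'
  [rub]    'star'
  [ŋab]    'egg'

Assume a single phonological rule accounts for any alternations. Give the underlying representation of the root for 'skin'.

The root 'skin' surfaces as [ŋɛb] and [ŋɛvu], with a stem-final [b] ~ [v] alternation.
If /b/ were underlying and a rule turned it into [v] before the LOC suffix, 'egg' would also alternate; but it has [b] in both [ŋab] and [ŋabu].
Therefore /v/ is basic and [b] is derived by word-final hardening (voiced fricatives become stops word-finally).
The underlying form of 'skin' is therefore /ŋɛv/.

/ŋɛv/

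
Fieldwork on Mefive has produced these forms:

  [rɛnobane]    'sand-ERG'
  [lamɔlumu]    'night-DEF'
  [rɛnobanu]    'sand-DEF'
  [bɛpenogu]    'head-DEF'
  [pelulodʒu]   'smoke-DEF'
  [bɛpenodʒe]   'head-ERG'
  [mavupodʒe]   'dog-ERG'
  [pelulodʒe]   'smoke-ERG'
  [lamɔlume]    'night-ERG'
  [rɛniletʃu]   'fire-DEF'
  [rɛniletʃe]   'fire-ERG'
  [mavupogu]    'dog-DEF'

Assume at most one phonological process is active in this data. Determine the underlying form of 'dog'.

/mavupog/

In [mavupodʒe] and [mavupogu] the final segment of 'dog' alternates: [dʒ] ~ [g].
But 'smoke' keeps [dʒ] in both environments ([pelulodʒe], [pelulodʒu]), so there is no rule changing /dʒ/ to [g] before the DEF suffix.
The alternation reflects palatalization before a front vowel: /g/ becomes palato-alveolar [dʒ] before a front vowel. /g/ is underlying.
So 'dog' = /mavupog/.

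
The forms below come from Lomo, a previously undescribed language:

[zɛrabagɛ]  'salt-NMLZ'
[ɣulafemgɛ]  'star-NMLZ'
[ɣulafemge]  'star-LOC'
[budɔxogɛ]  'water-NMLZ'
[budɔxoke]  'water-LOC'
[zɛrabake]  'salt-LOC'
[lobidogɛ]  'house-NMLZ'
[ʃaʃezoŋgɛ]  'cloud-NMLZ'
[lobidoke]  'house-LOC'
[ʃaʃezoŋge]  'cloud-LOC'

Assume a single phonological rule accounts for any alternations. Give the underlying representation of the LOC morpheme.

/-ke/

The LOC suffix surfaces as [-ge] and [-ke], depending on the final segment of the stem.
The NMLZ suffix, which begins with [g], is invariant after every stem; so [g] is not altered by any rule here.
The LOC suffix is therefore /-ke/ underlyingly, with post-nasal voicing: voiceless stops become voiced after a nasal.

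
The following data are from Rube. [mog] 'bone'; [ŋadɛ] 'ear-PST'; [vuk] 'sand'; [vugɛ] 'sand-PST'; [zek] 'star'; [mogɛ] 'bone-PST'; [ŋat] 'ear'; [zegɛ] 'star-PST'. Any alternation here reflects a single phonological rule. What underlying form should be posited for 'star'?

'star' shows [g] ~ [k] at the end of the stem ([zegɛ] vs [zek]).
Compare 'bone', with invariant [g] in [mogɛ] and [mog]: an analysis with underlying /g/ and a rule producing [k] in isolation would wrongly predict alternation here too.
Therefore /k/ is basic and [g] is derived by intervocalic voicing (voiceless stops become voiced between vowels).

/zek/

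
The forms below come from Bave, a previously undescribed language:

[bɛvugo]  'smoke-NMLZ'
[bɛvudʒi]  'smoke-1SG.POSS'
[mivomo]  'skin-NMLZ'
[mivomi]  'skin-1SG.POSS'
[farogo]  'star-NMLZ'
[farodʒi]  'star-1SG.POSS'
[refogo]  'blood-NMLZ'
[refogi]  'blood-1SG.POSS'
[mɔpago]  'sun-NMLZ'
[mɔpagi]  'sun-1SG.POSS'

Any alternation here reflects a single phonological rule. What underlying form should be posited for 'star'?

/farodʒ/

The stem for 'star' ends in [g] in [farogo] but [dʒ] in [farodʒi].
But 'sun' keeps [g] in both environments ([mɔpago], [mɔpagi]), so there is no rule changing /g/ to [dʒ] before the 1SG.POSS suffix.
The alternation reflects depalatalization: palato-alveolar /dʒ/ becomes [g] when no front vowel follows. /dʒ/ is underlying.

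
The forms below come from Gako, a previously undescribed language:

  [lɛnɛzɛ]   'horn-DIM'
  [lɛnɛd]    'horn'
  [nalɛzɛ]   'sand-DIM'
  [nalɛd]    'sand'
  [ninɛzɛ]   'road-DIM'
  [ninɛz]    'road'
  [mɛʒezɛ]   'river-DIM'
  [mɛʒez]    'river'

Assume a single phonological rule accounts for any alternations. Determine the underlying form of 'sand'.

The root 'sand' surfaces as [nalɛzɛ] and [nalɛd], with a stem-final [z] ~ [d] alternation.
But 'river' keeps [z] in both environments ([mɛʒezɛ], [mɛʒez]), so there is no rule changing /z/ to [d] in isolation.
So /d/ is underlying, and a rule of intervocalic spirantization — voiced stops become fricatives between vowels — gives [z].

/nalɛd/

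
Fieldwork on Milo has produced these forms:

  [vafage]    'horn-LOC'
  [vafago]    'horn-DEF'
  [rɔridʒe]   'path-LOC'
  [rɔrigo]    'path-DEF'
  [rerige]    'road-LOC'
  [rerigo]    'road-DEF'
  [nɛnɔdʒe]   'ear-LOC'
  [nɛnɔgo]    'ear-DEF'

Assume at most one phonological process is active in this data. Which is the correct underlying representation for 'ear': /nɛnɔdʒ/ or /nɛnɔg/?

'ear' shows [dʒ] ~ [g] at the end of the stem ([nɛnɔdʒe] vs [nɛnɔgo]).
The stem 'horn' ([vafage], [vafago]) shows [g] unchanged in both environments, so [g] cannot be basic with [dʒ] derived before the LOC suffix.
So /dʒ/ is underlying, and a rule of depalatalization — palato-alveolar /dʒ/ becomes [g] when no front vowel follows — gives [g].

/nɛnɔdʒ/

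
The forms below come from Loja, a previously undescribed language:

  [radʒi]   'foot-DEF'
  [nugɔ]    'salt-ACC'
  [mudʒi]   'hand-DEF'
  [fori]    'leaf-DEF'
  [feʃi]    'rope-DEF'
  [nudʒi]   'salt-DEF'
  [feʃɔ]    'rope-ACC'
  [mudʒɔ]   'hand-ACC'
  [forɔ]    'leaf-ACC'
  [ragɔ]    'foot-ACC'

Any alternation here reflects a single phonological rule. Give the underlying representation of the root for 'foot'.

The root 'foot' surfaces as [ragɔ] and [radʒi], with a stem-final [g] ~ [dʒ] alternation.
The stem 'hand' ([mudʒɔ], [mudʒi]) shows [dʒ] unchanged in both environments, so [dʒ] cannot be basic with [g] derived before the ACC suffix.
The alternation reflects palatalization before a front vowel: /g/ becomes palato-alveolar [dʒ] before a front vowel. /g/ is underlying.
So 'foot' = /rag/.

/rag/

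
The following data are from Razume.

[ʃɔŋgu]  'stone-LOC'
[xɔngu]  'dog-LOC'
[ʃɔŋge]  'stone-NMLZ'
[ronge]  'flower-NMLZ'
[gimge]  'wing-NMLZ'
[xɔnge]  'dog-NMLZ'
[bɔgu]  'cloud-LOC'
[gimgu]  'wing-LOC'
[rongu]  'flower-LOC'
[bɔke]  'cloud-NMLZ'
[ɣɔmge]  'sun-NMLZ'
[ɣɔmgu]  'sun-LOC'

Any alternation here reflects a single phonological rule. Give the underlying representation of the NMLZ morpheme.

/-ke/

The NMLZ suffix surfaces as [-ge] and [-ke], depending on the final segment of the stem.
By contrast the LOC suffix keeps its initial [g] throughout — that segment must be underlying.
So the underlying form is /-ke/, and voiceless stops become voiced after a nasal.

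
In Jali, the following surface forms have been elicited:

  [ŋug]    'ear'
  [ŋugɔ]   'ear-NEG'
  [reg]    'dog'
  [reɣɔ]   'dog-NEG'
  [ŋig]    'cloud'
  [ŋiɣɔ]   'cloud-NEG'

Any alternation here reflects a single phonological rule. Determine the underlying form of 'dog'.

The root 'dog' surfaces as [reg] and [reɣɔ], with a stem-final [g] ~ [ɣ] alternation.
The stem 'ear' ([ŋug], [ŋugɔ]) shows [g] unchanged in both environments, so [g] cannot be basic with [ɣ] derived before the NEG suffix.
So /ɣ/ is underlying, and a rule of word-final hardening — voiced fricatives become stops word-finally — gives [g].

/reɣ/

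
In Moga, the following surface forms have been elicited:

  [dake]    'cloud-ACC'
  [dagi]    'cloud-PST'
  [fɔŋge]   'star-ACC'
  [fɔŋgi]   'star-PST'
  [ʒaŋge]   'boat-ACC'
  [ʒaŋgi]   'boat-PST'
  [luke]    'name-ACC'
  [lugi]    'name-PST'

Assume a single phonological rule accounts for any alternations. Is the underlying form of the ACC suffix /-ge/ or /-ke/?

The ACC suffix surfaces as [-ge] and [-ke], depending on the final segment of the stem.
The PST suffix, which begins with [g], is invariant after every stem; so [g] is not altered by any rule here.
The ACC suffix is therefore /-ke/ underlyingly, with post-nasal voicing: voiceless stops become voiced after a nasal.

/-ke/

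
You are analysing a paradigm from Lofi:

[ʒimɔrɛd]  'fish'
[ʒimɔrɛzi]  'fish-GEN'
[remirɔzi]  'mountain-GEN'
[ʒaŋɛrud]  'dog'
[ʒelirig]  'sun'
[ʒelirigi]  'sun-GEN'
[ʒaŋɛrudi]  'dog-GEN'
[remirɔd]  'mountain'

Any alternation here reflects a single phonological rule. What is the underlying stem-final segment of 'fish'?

/z/

The root 'fish' surfaces as [ʒimɔrɛd] and [ʒimɔrɛzi], with a stem-final [d] ~ [z] alternation.
If /d/ were underlying and a rule turned it into [z] before the GEN suffix, 'dog' would also alternate; but it has [d] in both [ʒaŋɛrud] and [ʒaŋɛrudi].
The underlying segment must be /z/; voiced fricatives become stops word-finally, yielding [d] there.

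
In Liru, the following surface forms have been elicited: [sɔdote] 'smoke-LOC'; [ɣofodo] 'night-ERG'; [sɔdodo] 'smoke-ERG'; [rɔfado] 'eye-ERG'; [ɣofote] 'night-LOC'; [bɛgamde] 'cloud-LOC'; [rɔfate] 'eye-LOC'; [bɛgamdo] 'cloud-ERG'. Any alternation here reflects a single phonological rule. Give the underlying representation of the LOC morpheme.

/-te/

The LOC suffix surfaces as [-de] and [-te], depending on the final segment of the stem.
By contrast the ERG suffix keeps its initial [d] throughout — that segment must be underlying.
So the underlying form is /-te/, and voiceless stops become voiced after a nasal.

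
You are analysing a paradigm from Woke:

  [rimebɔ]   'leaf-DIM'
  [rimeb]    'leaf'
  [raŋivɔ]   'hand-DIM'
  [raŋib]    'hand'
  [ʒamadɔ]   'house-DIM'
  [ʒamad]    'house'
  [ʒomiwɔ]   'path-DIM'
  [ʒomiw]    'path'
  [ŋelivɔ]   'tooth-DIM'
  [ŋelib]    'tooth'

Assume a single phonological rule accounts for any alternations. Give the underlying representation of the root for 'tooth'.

/ŋeliv/

The stem for 'tooth' ends in [v] in [ŋelivɔ] but [b] in [ŋelib].
The stem 'leaf' ([rimebɔ], [rimeb]) shows [b] unchanged in both environments, so [b] cannot be basic with [v] derived before the DIM suffix.
Therefore /v/ is basic and [b] is derived by word-final hardening (voiced fricatives become stops word-finally).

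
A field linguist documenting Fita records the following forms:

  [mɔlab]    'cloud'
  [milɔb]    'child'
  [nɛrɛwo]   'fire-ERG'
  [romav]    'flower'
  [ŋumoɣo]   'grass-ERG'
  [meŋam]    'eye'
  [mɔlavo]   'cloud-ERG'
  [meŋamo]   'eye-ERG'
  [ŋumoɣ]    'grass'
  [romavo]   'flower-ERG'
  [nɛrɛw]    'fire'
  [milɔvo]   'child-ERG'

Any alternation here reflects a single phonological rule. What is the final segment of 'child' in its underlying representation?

/b/

The stem for 'child' ends in [v] in [milɔvo] but [b] in [milɔb].
If /v/ were underlying and a rule turned it into [b] in isolation, 'flower' would also alternate; but it has [v] in both [romavo] and [romav].
So /b/ is underlying, and a rule of intervocalic spirantization — voiced stops become fricatives between vowels — gives [v].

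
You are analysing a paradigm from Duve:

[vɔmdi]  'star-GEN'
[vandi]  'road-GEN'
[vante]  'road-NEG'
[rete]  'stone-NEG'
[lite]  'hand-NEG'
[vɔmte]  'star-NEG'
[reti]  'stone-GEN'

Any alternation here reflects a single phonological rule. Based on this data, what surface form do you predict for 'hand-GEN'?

The GEN morpheme has two allomorphs, [-di] and [-ti].
The NEG suffix, which begins with [t], is invariant after every stem; so [t] is not altered by any rule here.
So the underlying form is /-di/, and voiced stops become voiceless after a vowel.
After 'hand', which ends in a vowel, the suffix surfaces as [-ti], giving [liti].

[liti]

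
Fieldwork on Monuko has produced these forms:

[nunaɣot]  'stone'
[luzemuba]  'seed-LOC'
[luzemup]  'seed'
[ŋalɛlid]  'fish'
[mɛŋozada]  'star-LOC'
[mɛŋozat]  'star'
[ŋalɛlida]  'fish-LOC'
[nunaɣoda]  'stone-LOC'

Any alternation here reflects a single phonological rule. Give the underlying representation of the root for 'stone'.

The stem for 'stone' ends in [d] in [nunaɣoda] but [t] in [nunaɣot].
If /d/ were underlying and a rule turned it into [t] in isolation, 'fish' would also alternate; but it has [d] in both [ŋalɛlida] and [ŋalɛlid].
The underlying segment must be /t/; voiceless stops become voiced between vowels, yielding [d] there.
The underlying form of 'stone' is therefore /nunaɣot/.

/nunaɣot/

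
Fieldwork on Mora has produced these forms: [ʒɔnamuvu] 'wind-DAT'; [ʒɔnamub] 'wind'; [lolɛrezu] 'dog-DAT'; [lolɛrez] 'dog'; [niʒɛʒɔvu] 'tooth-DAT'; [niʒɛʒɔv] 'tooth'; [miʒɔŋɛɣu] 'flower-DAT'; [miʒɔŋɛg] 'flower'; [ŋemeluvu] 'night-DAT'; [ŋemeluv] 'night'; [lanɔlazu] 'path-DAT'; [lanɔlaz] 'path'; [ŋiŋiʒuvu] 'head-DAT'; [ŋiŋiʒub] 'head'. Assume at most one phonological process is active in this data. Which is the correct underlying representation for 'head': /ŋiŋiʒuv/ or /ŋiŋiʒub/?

/ŋiŋiʒub/

In [ŋiŋiʒuvu] and [ŋiŋiʒub] the final segment of 'head' alternates: [v] ~ [b].
The stem 'night' ([ŋemeluvu], [ŋemeluv]) shows [v] unchanged in both environments, so [v] cannot be basic with [b] derived in isolation.
The alternation reflects intervocalic spirantization: voiced stops become fricatives between vowels. /b/ is underlying.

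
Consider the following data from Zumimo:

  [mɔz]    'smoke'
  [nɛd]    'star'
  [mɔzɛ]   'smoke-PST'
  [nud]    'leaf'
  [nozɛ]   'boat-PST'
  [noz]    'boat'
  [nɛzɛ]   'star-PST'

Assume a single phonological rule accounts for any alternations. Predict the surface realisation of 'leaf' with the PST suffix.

The root 'star' surfaces as [nɛzɛ] and [nɛd], with a stem-final [z] ~ [d] alternation.
If /z/ were underlying and a rule turned it into [d] in isolation, 'smoke' would also alternate; but it has [z] in both [mɔzɛ] and [mɔz].
The underlying segment must be /d/; voiced stops become fricatives between vowels, yielding [z] there.
The one attested form of 'leaf', [nud], shows underlying /nud/. Applying the same rule between vowels gives [nuzɛ].

[nuzɛ]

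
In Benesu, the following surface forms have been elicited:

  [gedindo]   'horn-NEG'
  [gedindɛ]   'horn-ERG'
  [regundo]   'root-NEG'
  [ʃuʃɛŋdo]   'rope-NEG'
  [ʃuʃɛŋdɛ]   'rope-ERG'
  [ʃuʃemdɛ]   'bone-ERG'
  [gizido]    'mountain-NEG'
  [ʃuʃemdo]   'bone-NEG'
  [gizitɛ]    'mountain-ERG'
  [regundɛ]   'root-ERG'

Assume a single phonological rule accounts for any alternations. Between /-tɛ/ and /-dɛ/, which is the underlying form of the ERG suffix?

/-tɛ/

The ERG suffix surfaces as [-dɛ] and [-tɛ], depending on the final segment of the stem.
By contrast the NEG suffix keeps its initial [d] throughout — that segment must be underlying.
The ERG suffix is therefore /-tɛ/ underlyingly, with post-nasal voicing: voiceless stops become voiced after a nasal.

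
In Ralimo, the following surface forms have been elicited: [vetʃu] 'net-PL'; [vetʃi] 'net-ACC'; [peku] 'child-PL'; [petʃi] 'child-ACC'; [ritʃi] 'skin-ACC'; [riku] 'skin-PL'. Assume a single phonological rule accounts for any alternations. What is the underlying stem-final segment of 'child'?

/k/

'child' shows [tʃ] ~ [k] at the end of the stem ([petʃi] vs [peku]).
But 'net' keeps [tʃ] in both environments ([vetʃi], [vetʃu]), so there is no rule changing /tʃ/ to [k] before the PL suffix.
The alternation reflects palatalization before a front vowel: /k/ becomes palato-alveolar [tʃ] before a front vowel. /k/ is underlying.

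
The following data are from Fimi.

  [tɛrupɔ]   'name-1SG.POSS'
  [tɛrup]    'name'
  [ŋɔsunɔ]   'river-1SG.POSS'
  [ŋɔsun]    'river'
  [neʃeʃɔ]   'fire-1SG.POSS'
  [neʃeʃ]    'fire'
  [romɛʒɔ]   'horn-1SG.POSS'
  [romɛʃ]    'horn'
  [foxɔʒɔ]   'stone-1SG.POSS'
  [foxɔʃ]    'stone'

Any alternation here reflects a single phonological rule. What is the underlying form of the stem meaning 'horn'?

/romɛʒ/

'horn' shows [ʒ] ~ [ʃ] at the end of the stem ([romɛʒɔ] vs [romɛʃ]).
The stem 'fire' ([neʃeʃɔ], [neʃeʃ]) shows [ʃ] unchanged in both environments, so [ʃ] cannot be basic with [ʒ] derived before the 1SG.POSS suffix.
The underlying segment must be /ʒ/; voiced obstruents become voiceless word-finally, yielding [ʃ] there.
So 'horn' = /romɛʒ/.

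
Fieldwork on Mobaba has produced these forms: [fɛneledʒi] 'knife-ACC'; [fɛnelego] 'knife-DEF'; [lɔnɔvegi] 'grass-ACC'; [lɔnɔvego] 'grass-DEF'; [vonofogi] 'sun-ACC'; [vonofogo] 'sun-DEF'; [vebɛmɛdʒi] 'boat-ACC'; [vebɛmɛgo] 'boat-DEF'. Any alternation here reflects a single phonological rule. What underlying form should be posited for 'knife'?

In [fɛneledʒi] and [fɛnelego] the final segment of 'knife' alternates: [dʒ] ~ [g].
The stem 'sun' ([vonofogi], [vonofogo]) shows [g] unchanged in both environments, so [g] cannot be basic with [dʒ] derived before the ACC suffix.
Therefore /dʒ/ is basic and [g] is derived by depalatalization (palato-alveolar /dʒ/ becomes [g] when no front vowel follows).

/fɛneledʒ/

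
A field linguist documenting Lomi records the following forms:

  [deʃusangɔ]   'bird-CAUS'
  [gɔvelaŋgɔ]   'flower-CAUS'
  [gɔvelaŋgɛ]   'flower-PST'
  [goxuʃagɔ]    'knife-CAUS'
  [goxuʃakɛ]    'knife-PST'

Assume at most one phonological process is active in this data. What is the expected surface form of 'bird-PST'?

[deʃusangɛ]

The PST suffix surfaces as [-gɛ] and [-kɛ], depending on the final segment of the stem.
The CAUS suffix, which begins with [g], is invariant after every stem; so [g] is not altered by any rule here.
The PST suffix is therefore /-kɛ/ underlyingly, with post-nasal voicing: voiceless stops become voiced after a nasal.
After 'bird', which ends in a nasal, the suffix surfaces as [-gɛ], giving [deʃusangɛ].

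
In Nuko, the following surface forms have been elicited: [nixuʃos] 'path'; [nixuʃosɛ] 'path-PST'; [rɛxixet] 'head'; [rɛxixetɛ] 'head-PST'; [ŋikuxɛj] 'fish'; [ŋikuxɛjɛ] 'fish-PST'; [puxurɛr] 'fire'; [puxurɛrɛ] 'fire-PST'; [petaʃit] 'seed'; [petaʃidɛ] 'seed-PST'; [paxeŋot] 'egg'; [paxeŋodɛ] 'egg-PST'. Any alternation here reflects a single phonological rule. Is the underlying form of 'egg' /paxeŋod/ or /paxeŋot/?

/paxeŋod/

'egg' shows [t] ~ [d] at the end of the stem ([paxeŋot] vs [paxeŋodɛ]).
Compare 'head', with invariant [t] in [rɛxixet] and [rɛxixetɛ]: an analysis with underlying /t/ and a rule producing [d] before the PST suffix would wrongly predict alternation here too.
The alternation reflects word-final obstruent devoicing: voiced obstruents become voiceless word-finally. /d/ is underlying.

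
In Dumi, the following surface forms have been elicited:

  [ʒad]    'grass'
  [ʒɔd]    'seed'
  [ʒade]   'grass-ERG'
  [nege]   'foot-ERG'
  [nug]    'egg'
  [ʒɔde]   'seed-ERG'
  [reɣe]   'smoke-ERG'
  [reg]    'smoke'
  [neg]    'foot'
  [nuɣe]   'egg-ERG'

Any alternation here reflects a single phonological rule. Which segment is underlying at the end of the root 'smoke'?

/ɣ/

'smoke' shows [g] ~ [ɣ] at the end of the stem ([reg] vs [reɣe]).
But 'foot' keeps [g] in both environments ([neg], [nege]), so there is no rule changing /g/ to [ɣ] before the ERG suffix.
The alternation reflects word-final hardening: voiced fricatives become stops word-finally. /ɣ/ is underlying.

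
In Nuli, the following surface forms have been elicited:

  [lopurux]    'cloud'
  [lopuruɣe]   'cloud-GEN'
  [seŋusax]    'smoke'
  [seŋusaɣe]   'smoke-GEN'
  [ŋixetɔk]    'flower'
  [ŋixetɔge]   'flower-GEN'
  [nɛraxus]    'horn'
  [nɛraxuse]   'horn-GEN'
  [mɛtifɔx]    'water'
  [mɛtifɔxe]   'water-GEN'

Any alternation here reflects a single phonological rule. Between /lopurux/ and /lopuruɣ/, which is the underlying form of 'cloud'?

The stem for 'cloud' ends in [x] in [lopurux] but [ɣ] in [lopuruɣe].
The stem 'water' ([mɛtifɔx], [mɛtifɔxe]) shows [x] unchanged in both environments, so [x] cannot be basic with [ɣ] derived before the GEN suffix.
The alternation reflects word-final obstruent devoicing: voiced obstruents become voiceless word-finally. /ɣ/ is underlying.

/lopuruɣ/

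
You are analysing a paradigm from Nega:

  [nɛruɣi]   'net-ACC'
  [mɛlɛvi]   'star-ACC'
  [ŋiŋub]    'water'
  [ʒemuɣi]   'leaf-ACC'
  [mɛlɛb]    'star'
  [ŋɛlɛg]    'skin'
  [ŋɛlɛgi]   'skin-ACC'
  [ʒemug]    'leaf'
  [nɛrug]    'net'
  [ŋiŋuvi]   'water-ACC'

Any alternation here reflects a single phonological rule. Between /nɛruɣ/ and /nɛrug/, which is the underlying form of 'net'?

In [nɛruɣi] and [nɛrug] the final segment of 'net' alternates: [ɣ] ~ [g].
Compare 'skin', with invariant [g] in [ŋɛlɛgi] and [ŋɛlɛg]: an analysis with underlying /g/ and a rule producing [ɣ] before the ACC suffix would wrongly predict alternation here too.
The underlying segment must be /ɣ/; voiced fricatives become stops word-finally, yielding [g] there.

/nɛruɣ/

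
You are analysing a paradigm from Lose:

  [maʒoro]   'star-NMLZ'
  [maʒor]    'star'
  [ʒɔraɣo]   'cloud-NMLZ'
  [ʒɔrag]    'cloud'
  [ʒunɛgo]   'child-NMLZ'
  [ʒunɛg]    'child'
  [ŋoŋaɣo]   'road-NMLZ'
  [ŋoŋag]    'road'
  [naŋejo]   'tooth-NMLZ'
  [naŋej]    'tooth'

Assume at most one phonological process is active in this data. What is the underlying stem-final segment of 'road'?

In [ŋoŋaɣo] and [ŋoŋag] the final segment of 'road' alternates: [ɣ] ~ [g].
The stem 'child' ([ʒunɛgo], [ʒunɛg]) shows [g] unchanged in both environments, so [g] cannot be basic with [ɣ] derived before the NMLZ suffix.
Therefore /ɣ/ is basic and [g] is derived by word-final hardening (voiced fricatives become stops word-finally).

/ɣ/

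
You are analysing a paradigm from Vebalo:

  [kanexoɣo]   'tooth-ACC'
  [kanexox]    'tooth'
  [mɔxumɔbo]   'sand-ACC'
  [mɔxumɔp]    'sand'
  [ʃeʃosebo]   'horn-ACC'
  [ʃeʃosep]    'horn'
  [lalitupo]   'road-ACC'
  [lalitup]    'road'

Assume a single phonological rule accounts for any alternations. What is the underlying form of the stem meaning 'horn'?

/ʃeʃoseb/

The root 'horn' surfaces as [ʃeʃosebo] and [ʃeʃosep], with a stem-final [b] ~ [p] alternation.
The stem 'road' ([lalitupo], [lalitup]) shows [p] unchanged in both environments, so [p] cannot be basic with [b] derived before the ACC suffix.
The alternation reflects word-final obstruent devoicing: voiced obstruents become voiceless word-finally. /b/ is underlying.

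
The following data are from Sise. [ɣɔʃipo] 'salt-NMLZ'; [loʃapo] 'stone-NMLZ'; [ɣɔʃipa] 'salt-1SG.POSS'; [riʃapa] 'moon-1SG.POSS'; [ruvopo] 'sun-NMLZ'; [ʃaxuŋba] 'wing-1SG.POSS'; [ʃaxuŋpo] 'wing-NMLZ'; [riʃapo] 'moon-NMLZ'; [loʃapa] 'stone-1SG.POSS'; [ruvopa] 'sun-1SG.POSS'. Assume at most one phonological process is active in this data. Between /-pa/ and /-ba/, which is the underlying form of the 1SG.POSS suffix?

/-ba/

The 1SG.POSS morpheme has two allomorphs, [-ba] and [-pa].
The NMLZ suffix, which begins with [p], is invariant after every stem; so [p] is not altered by any rule here.
So the underlying form is /-ba/, and voiced stops become voiceless after a vowel.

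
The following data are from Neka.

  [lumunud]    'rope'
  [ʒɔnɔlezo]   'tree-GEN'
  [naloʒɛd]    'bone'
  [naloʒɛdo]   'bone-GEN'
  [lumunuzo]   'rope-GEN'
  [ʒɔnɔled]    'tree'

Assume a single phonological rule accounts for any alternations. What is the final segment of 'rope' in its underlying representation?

/z/

The stem for 'rope' ends in [d] in [lumunud] but [z] in [lumunuzo].
The stem 'bone' ([naloʒɛd], [naloʒɛdo]) shows [d] unchanged in both environments, so [d] cannot be basic with [z] derived before the GEN suffix.
The underlying segment must be /z/; voiced fricatives become stops word-finally, yielding [d] there.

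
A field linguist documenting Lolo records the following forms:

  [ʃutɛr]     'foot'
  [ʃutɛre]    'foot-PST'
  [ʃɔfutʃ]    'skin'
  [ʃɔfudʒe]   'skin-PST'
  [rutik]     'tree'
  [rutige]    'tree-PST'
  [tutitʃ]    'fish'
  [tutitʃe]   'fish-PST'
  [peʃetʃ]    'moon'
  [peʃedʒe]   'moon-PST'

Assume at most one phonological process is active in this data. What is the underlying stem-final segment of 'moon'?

The root 'moon' surfaces as [peʃetʃ] and [peʃedʒe], with a stem-final [tʃ] ~ [dʒ] alternation.
But 'fish' keeps [tʃ] in both environments ([tutitʃ], [tutitʃe]), so there is no rule changing /tʃ/ to [dʒ] before the PST suffix.
The alternation reflects word-final obstruent devoicing: voiced obstruents become voiceless word-finally. /dʒ/ is underlying.

/dʒ/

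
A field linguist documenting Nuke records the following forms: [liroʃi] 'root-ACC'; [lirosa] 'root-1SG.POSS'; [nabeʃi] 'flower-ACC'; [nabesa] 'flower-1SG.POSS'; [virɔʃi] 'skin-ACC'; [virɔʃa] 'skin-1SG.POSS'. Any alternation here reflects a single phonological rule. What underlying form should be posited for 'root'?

/liros/

The stem for 'root' ends in [ʃ] in [liroʃi] but [s] in [lirosa].
If /ʃ/ were underlying and a rule turned it into [s] before the 1SG.POSS suffix, 'skin' would also alternate; but it has [ʃ] in both [virɔʃi] and [virɔʃa].
The underlying segment must be /s/; /s/ becomes palato-alveolar [ʃ] before a front vowel, yielding [ʃ] there.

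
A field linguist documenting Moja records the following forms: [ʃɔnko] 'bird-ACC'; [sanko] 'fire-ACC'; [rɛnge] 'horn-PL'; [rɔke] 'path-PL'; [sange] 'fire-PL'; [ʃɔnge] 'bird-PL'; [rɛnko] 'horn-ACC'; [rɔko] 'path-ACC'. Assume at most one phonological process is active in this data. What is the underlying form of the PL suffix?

The PL suffix surfaces as [-ge] and [-ke], depending on the final segment of the stem.
The ACC suffix, which begins with [k], is invariant after every stem; so [k] is not altered by any rule here.
The PL suffix is therefore /-ge/ underlyingly, with post-vocalic devoicing: voiced stops become voiceless after a vowel.

/-ge/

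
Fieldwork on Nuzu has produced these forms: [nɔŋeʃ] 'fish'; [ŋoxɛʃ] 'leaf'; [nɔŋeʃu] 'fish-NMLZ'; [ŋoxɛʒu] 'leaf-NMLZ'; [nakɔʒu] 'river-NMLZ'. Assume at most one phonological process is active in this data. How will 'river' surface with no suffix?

The root 'leaf' surfaces as [ŋoxɛʃ] and [ŋoxɛʒu], with a stem-final [ʃ] ~ [ʒ] alternation.
The stem 'fish' ([nɔŋeʃ], [nɔŋeʃu]) shows [ʃ] unchanged in both environments, so [ʃ] cannot be basic with [ʒ] derived before the NMLZ suffix.
So /ʒ/ is underlying, and a rule of word-final obstruent devoicing — voiced obstruents become voiceless word-finally — gives [ʃ].
The one attested form of 'river', [nakɔʒu], shows underlying /nakɔʒ/. Applying the same rule word-finally gives [nakɔʃ].

[nakɔʃ]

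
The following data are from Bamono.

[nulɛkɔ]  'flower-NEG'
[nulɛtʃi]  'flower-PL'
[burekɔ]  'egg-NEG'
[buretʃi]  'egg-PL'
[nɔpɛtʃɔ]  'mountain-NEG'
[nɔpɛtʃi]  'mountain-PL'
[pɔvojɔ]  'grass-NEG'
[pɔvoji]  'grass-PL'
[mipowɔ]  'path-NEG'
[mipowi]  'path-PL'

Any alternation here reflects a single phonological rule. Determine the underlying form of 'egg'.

The stem for 'egg' ends in [k] in [burekɔ] but [tʃ] in [buretʃi].
Compare 'mountain', with invariant [tʃ] in [nɔpɛtʃɔ] and [nɔpɛtʃi]: an analysis with underlying /tʃ/ and a rule producing [k] before the NEG suffix would wrongly predict alternation here too.
The underlying segment must be /k/; /k/ becomes palato-alveolar [tʃ] before a front vowel, yielding [tʃ] there.

/burek/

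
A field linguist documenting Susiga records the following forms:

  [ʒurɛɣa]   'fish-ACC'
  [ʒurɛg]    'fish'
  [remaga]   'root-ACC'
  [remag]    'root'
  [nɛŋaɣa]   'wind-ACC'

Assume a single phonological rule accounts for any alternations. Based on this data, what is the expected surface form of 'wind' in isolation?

'fish' shows [ɣ] ~ [g] at the end of the stem ([ʒurɛɣa] vs [ʒurɛg]).
If /g/ were underlying and a rule turned it into [ɣ] before the ACC suffix, 'root' would also alternate; but it has [g] in both [remaga] and [remag].
So /ɣ/ is underlying, and a rule of word-final hardening — voiced fricatives become stops word-finally — gives [g].
From [nɛŋaɣa] the stem 'wind' is /nɛŋaɣ/; word-finally this yields [nɛŋag].

[nɛŋag]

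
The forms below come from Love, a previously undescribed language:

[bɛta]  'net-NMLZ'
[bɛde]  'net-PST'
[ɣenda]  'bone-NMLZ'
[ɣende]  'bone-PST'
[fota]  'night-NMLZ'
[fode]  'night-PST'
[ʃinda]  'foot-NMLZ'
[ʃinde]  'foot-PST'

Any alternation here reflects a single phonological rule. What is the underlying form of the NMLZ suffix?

The NMLZ suffix surfaces as [-da] and [-ta], depending on the final segment of the stem.
The PST suffix, which begins with [d], is invariant after every stem; so [d] is not altered by any rule here.
So the underlying form is /-ta/, and voiceless stops become voiced after a nasal.

/-ta/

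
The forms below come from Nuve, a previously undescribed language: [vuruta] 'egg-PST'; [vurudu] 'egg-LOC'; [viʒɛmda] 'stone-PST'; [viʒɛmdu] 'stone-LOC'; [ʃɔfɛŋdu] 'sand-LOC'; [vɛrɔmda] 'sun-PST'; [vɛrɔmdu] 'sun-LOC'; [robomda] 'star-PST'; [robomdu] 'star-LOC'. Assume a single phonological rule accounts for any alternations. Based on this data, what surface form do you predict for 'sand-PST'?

The PST suffix surfaces as [-da] and [-ta], depending on the final segment of the stem.
By contrast the LOC suffix keeps its initial [d] throughout — that segment must be underlying.
The PST suffix is therefore /-ta/ underlyingly, with post-nasal voicing: voiceless stops become voiced after a nasal.
After 'sand', which ends in a nasal, the suffix surfaces as [-da], giving [ʃɔfɛŋda].

[ʃɔfɛŋda]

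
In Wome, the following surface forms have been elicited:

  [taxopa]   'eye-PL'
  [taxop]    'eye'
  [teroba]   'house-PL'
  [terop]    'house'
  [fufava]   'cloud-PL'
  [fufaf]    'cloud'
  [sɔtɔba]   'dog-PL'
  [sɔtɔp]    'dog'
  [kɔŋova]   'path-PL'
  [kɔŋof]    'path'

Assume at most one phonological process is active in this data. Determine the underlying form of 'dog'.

The root 'dog' surfaces as [sɔtɔba] and [sɔtɔp], with a stem-final [b] ~ [p] alternation.
But 'eye' keeps [p] in both environments ([taxopa], [taxop]), so there is no rule changing /p/ to [b] before the PL suffix.
Therefore /b/ is basic and [p] is derived by word-final obstruent devoicing (voiced obstruents become voiceless word-finally).

/sɔtɔb/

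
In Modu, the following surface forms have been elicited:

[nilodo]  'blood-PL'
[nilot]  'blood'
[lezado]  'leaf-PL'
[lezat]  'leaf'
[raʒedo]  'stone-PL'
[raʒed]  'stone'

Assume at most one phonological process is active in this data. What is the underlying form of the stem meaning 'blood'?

/nilot/

In [nilodo] and [nilot] the final segment of 'blood' alternates: [d] ~ [t].
The stem 'stone' ([raʒedo], [raʒed]) shows [d] unchanged in both environments, so [d] cannot be basic with [t] derived in isolation.
The alternation reflects intervocalic voicing: voiceless stops become voiced between vowels. /t/ is underlying.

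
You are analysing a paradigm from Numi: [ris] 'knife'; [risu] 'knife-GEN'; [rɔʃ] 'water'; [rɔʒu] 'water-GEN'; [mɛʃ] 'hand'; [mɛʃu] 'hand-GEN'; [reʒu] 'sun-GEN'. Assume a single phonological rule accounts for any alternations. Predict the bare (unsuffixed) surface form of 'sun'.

[reʃ]

'water' shows [ʃ] ~ [ʒ] at the end of the stem ([rɔʃ] vs [rɔʒu]).
If /ʃ/ were underlying and a rule turned it into [ʒ] before the GEN suffix, 'hand' would also alternate; but it has [ʃ] in both [mɛʃ] and [mɛʃu].
The alternation reflects word-final obstruent devoicing: voiced obstruents become voiceless word-finally. /ʒ/ is underlying.
From [reʒu] the stem 'sun' is /reʒ/; word-finally this yields [reʃ].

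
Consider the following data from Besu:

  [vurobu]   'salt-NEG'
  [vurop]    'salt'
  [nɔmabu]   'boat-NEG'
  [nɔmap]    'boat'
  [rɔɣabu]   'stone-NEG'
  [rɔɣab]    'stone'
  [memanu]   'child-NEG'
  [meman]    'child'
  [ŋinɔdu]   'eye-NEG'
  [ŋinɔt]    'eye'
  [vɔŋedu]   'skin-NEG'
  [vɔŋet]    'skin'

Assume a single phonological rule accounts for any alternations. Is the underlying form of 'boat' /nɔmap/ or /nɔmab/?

'boat' shows [b] ~ [p] at the end of the stem ([nɔmabu] vs [nɔmap]).
If /b/ were underlying and a rule turned it into [p] in isolation, 'stone' would also alternate; but it has [b] in both [rɔɣabu] and [rɔɣab].
The alternation reflects intervocalic voicing: voiceless stops become voiced between vowels. /p/ is underlying.

/nɔmap/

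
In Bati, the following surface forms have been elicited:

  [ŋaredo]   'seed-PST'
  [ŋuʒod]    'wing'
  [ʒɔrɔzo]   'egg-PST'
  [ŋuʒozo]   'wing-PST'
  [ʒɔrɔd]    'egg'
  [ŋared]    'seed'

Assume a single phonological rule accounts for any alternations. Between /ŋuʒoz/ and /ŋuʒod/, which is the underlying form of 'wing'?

The stem for 'wing' ends in [z] in [ŋuʒozo] but [d] in [ŋuʒod].
Compare 'seed', with invariant [d] in [ŋaredo] and [ŋared]: an analysis with underlying /d/ and a rule producing [z] before the PST suffix would wrongly predict alternation here too.
The alternation reflects word-final hardening: voiced fricatives become stops word-finally. /z/ is underlying.

/ŋuʒoz/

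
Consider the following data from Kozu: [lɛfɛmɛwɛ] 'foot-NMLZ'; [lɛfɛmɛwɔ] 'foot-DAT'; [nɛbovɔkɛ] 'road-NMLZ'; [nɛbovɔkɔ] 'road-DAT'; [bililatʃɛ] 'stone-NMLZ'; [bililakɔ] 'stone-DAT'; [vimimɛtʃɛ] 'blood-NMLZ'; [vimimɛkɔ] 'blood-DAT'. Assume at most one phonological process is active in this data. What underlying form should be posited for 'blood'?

The stem for 'blood' ends in [tʃ] in [vimimɛtʃɛ] but [k] in [vimimɛkɔ].
But 'road' keeps [k] in both environments ([nɛbovɔkɛ], [nɛbovɔkɔ]), so there is no rule changing /k/ to [tʃ] before the NMLZ suffix.
Therefore /tʃ/ is basic and [k] is derived by depalatalization (palato-alveolar /tʃ/ becomes [k] when no front vowel follows).

/vimimɛtʃ/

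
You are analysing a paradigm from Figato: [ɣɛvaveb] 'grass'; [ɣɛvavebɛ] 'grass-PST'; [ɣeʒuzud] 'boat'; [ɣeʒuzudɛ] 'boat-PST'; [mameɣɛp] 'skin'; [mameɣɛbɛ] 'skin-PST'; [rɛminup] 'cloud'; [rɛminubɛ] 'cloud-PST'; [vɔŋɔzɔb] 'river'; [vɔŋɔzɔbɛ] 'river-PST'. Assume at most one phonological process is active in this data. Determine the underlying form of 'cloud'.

In [rɛminup] and [rɛminubɛ] the final segment of 'cloud' alternates: [p] ~ [b].
Compare 'river', with invariant [b] in [vɔŋɔzɔb] and [vɔŋɔzɔbɛ]: an analysis with underlying /b/ and a rule producing [p] in isolation would wrongly predict alternation here too.
The alternation reflects intervocalic voicing: voiceless stops become voiced between vowels. /p/ is underlying.

/rɛminup/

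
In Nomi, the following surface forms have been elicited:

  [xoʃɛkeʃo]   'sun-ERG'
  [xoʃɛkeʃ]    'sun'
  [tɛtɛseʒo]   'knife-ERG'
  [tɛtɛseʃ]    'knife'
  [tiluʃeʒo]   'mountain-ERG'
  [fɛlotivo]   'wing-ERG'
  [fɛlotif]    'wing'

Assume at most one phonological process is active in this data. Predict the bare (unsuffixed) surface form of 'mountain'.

[tiluʃeʃ]

In [tɛtɛseʒo] and [tɛtɛseʃ] the final segment of 'knife' alternates: [ʒ] ~ [ʃ].
The stem 'sun' ([xoʃɛkeʃo], [xoʃɛkeʃ]) shows [ʃ] unchanged in both environments, so [ʃ] cannot be basic with [ʒ] derived before the ERG suffix.
The underlying segment must be /ʒ/; voiced obstruents become voiceless word-finally, yielding [ʃ] there.
From [tiluʃeʒo] the stem 'mountain' is /tiluʃeʒ/; word-finally this yields [tiluʃeʃ].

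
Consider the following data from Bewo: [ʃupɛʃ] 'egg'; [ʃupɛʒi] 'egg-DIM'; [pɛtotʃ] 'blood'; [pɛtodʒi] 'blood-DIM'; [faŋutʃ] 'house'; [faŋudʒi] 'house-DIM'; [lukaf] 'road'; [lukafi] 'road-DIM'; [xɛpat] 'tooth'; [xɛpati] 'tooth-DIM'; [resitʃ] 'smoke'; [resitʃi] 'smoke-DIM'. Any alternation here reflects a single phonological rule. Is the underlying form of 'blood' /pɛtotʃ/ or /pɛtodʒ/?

'blood' shows [tʃ] ~ [dʒ] at the end of the stem ([pɛtotʃ] vs [pɛtodʒi]).
The stem 'smoke' ([resitʃ], [resitʃi]) shows [tʃ] unchanged in both environments, so [tʃ] cannot be basic with [dʒ] derived before the DIM suffix.
The alternation reflects word-final obstruent devoicing: voiced obstruents become voiceless word-finally. /dʒ/ is underlying.

/pɛtodʒ/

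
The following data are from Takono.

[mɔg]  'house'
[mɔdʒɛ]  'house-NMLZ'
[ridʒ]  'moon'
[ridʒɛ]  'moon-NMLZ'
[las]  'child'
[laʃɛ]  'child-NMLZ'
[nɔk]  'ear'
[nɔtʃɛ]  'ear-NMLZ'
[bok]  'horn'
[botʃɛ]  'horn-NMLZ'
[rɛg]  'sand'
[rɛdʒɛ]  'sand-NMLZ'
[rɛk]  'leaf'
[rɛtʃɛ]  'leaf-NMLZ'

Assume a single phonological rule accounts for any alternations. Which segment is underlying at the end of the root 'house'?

The stem for 'house' ends in [g] in [mɔg] but [dʒ] in [mɔdʒɛ].
But 'moon' keeps [dʒ] in both environments ([ridʒ], [ridʒɛ]), so there is no rule changing /dʒ/ to [g] in isolation.
Therefore /g/ is basic and [dʒ] is derived by palatalization before a front vowel (/k/, /g/ and /s/ become palato-alveolar [tʃ], [dʒ] and [ʃ] before a front vowel).

/g/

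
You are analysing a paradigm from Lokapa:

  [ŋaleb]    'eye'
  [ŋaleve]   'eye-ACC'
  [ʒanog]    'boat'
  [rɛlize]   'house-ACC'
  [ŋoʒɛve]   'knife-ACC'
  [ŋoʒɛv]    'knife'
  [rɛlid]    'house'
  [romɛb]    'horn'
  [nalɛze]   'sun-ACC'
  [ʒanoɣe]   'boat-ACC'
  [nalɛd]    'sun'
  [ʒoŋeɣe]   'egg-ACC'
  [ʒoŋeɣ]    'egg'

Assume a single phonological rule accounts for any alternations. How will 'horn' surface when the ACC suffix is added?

[romɛve]

The root 'eye' surfaces as [ŋaleb] and [ŋaleve], with a stem-final [b] ~ [v] alternation.
But 'knife' keeps [v] in both environments ([ŋoʒɛv], [ŋoʒɛve]), so there is no rule changing /v/ to [b] in isolation.
Therefore /b/ is basic and [v] is derived by intervocalic spirantization (voiced stops become fricatives between vowels).
From [romɛb] the stem 'horn' is /romɛb/; between vowels this yields [romɛve].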